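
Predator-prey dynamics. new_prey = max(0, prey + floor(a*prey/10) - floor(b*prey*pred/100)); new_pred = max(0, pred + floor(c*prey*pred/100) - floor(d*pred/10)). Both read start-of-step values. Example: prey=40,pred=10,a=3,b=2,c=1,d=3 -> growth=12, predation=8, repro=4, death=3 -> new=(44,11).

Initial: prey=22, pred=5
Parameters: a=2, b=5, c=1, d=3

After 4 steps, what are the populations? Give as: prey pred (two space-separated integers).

Answer: 18 4

Derivation:
Step 1: prey: 22+4-5=21; pred: 5+1-1=5
Step 2: prey: 21+4-5=20; pred: 5+1-1=5
Step 3: prey: 20+4-5=19; pred: 5+1-1=5
Step 4: prey: 19+3-4=18; pred: 5+0-1=4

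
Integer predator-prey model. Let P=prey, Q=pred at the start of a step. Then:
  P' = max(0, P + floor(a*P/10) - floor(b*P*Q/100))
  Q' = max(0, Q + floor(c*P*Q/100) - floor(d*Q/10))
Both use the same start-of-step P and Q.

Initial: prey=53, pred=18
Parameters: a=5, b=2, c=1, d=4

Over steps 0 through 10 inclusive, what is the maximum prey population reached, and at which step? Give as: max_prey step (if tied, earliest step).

Answer: 68 3

Derivation:
Step 1: prey: 53+26-19=60; pred: 18+9-7=20
Step 2: prey: 60+30-24=66; pred: 20+12-8=24
Step 3: prey: 66+33-31=68; pred: 24+15-9=30
Step 4: prey: 68+34-40=62; pred: 30+20-12=38
Step 5: prey: 62+31-47=46; pred: 38+23-15=46
Step 6: prey: 46+23-42=27; pred: 46+21-18=49
Step 7: prey: 27+13-26=14; pred: 49+13-19=43
Step 8: prey: 14+7-12=9; pred: 43+6-17=32
Step 9: prey: 9+4-5=8; pred: 32+2-12=22
Step 10: prey: 8+4-3=9; pred: 22+1-8=15
Max prey = 68 at step 3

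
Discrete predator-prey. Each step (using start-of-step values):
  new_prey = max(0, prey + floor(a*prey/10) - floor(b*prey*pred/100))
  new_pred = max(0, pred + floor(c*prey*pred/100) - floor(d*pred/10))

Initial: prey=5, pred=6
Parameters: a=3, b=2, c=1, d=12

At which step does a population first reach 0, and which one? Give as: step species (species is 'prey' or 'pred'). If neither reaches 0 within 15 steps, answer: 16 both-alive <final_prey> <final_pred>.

Step 1: prey: 5+1-0=6; pred: 6+0-7=0
First extinction: pred at step 1

Answer: 1 pred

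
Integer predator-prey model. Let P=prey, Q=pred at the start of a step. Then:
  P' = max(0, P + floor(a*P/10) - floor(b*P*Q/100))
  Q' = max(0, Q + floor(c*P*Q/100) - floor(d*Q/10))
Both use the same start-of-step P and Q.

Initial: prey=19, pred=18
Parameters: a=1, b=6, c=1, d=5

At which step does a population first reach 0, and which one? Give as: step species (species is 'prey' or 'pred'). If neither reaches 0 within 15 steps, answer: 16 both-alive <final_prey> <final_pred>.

Step 1: prey: 19+1-20=0; pred: 18+3-9=12
First extinction: prey at step 1

Answer: 1 prey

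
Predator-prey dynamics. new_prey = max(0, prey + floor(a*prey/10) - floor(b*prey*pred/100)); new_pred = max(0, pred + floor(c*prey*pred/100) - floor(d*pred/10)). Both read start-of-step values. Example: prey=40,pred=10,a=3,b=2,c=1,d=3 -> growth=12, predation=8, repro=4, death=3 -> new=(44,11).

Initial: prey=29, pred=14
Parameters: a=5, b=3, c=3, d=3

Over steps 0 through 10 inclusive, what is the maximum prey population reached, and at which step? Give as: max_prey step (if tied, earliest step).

Answer: 31 1

Derivation:
Step 1: prey: 29+14-12=31; pred: 14+12-4=22
Step 2: prey: 31+15-20=26; pred: 22+20-6=36
Step 3: prey: 26+13-28=11; pred: 36+28-10=54
Step 4: prey: 11+5-17=0; pred: 54+17-16=55
Step 5: prey: 0+0-0=0; pred: 55+0-16=39
Step 6: prey: 0+0-0=0; pred: 39+0-11=28
Step 7: prey: 0+0-0=0; pred: 28+0-8=20
Step 8: prey: 0+0-0=0; pred: 20+0-6=14
Step 9: prey: 0+0-0=0; pred: 14+0-4=10
Step 10: prey: 0+0-0=0; pred: 10+0-3=7
Max prey = 31 at step 1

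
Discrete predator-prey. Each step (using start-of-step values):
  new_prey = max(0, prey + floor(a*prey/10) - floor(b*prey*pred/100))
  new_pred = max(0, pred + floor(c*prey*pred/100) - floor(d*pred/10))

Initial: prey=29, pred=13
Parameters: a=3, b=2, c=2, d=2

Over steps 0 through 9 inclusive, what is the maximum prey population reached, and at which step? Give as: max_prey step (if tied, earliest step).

Answer: 30 1

Derivation:
Step 1: prey: 29+8-7=30; pred: 13+7-2=18
Step 2: prey: 30+9-10=29; pred: 18+10-3=25
Step 3: prey: 29+8-14=23; pred: 25+14-5=34
Step 4: prey: 23+6-15=14; pred: 34+15-6=43
Step 5: prey: 14+4-12=6; pred: 43+12-8=47
Step 6: prey: 6+1-5=2; pred: 47+5-9=43
Step 7: prey: 2+0-1=1; pred: 43+1-8=36
Step 8: prey: 1+0-0=1; pred: 36+0-7=29
Step 9: prey: 1+0-0=1; pred: 29+0-5=24
Max prey = 30 at step 1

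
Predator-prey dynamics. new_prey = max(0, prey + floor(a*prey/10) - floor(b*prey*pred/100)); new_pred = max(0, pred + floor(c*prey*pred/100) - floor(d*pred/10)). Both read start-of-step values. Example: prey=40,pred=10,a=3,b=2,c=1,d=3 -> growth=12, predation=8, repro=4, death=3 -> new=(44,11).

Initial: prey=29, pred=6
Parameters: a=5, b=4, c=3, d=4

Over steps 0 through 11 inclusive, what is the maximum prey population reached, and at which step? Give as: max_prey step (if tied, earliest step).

Answer: 42 2

Derivation:
Step 1: prey: 29+14-6=37; pred: 6+5-2=9
Step 2: prey: 37+18-13=42; pred: 9+9-3=15
Step 3: prey: 42+21-25=38; pred: 15+18-6=27
Step 4: prey: 38+19-41=16; pred: 27+30-10=47
Step 5: prey: 16+8-30=0; pred: 47+22-18=51
Step 6: prey: 0+0-0=0; pred: 51+0-20=31
Step 7: prey: 0+0-0=0; pred: 31+0-12=19
Step 8: prey: 0+0-0=0; pred: 19+0-7=12
Step 9: prey: 0+0-0=0; pred: 12+0-4=8
Step 10: prey: 0+0-0=0; pred: 8+0-3=5
Step 11: prey: 0+0-0=0; pred: 5+0-2=3
Max prey = 42 at step 2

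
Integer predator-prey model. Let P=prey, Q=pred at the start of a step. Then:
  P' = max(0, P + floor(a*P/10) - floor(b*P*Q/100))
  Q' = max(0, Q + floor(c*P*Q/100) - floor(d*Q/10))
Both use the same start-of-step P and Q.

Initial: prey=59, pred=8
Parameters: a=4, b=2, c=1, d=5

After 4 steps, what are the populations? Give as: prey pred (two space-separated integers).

Answer: 127 21

Derivation:
Step 1: prey: 59+23-9=73; pred: 8+4-4=8
Step 2: prey: 73+29-11=91; pred: 8+5-4=9
Step 3: prey: 91+36-16=111; pred: 9+8-4=13
Step 4: prey: 111+44-28=127; pred: 13+14-6=21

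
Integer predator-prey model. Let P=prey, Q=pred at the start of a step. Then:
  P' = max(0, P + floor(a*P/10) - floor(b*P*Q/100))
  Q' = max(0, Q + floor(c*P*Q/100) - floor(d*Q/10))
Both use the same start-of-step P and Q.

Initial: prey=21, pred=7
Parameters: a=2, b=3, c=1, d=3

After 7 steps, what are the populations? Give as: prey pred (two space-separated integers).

Answer: 23 6

Derivation:
Step 1: prey: 21+4-4=21; pred: 7+1-2=6
Step 2: prey: 21+4-3=22; pred: 6+1-1=6
Step 3: prey: 22+4-3=23; pred: 6+1-1=6
Step 4: prey: 23+4-4=23; pred: 6+1-1=6
Step 5: prey: 23+4-4=23; pred: 6+1-1=6
Step 6: prey: 23+4-4=23; pred: 6+1-1=6
Step 7: prey: 23+4-4=23; pred: 6+1-1=6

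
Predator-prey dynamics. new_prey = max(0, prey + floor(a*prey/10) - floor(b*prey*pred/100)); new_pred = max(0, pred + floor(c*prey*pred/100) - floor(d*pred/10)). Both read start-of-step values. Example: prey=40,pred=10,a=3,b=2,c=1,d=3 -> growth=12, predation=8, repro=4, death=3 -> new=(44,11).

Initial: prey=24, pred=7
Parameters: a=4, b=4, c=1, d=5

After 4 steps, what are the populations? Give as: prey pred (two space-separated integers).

Step 1: prey: 24+9-6=27; pred: 7+1-3=5
Step 2: prey: 27+10-5=32; pred: 5+1-2=4
Step 3: prey: 32+12-5=39; pred: 4+1-2=3
Step 4: prey: 39+15-4=50; pred: 3+1-1=3

Answer: 50 3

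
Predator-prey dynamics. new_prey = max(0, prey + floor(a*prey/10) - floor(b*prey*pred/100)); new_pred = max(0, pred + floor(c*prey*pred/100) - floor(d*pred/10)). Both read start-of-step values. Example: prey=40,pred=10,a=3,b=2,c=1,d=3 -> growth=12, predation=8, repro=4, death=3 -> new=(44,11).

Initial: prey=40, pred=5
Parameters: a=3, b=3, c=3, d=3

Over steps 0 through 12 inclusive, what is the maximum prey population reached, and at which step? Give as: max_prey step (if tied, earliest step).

Answer: 46 1

Derivation:
Step 1: prey: 40+12-6=46; pred: 5+6-1=10
Step 2: prey: 46+13-13=46; pred: 10+13-3=20
Step 3: prey: 46+13-27=32; pred: 20+27-6=41
Step 4: prey: 32+9-39=2; pred: 41+39-12=68
Step 5: prey: 2+0-4=0; pred: 68+4-20=52
Step 6: prey: 0+0-0=0; pred: 52+0-15=37
Step 7: prey: 0+0-0=0; pred: 37+0-11=26
Step 8: prey: 0+0-0=0; pred: 26+0-7=19
Step 9: prey: 0+0-0=0; pred: 19+0-5=14
Step 10: prey: 0+0-0=0; pred: 14+0-4=10
Step 11: prey: 0+0-0=0; pred: 10+0-3=7
Step 12: prey: 0+0-0=0; pred: 7+0-2=5
Max prey = 46 at step 1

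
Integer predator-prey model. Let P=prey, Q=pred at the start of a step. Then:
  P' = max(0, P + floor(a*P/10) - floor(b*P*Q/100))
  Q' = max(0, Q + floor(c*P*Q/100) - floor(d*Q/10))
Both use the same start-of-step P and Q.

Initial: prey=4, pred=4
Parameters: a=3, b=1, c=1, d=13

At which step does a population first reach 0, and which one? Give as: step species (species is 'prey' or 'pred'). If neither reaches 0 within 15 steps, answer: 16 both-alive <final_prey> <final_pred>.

Step 1: prey: 4+1-0=5; pred: 4+0-5=0
First extinction: pred at step 1

Answer: 1 pred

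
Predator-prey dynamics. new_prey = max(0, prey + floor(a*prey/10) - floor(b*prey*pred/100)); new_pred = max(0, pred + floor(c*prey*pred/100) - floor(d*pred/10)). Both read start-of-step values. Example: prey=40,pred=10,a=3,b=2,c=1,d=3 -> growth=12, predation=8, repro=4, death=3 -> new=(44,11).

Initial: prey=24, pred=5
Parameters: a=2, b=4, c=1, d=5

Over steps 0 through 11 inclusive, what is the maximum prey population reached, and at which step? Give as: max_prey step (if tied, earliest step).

Step 1: prey: 24+4-4=24; pred: 5+1-2=4
Step 2: prey: 24+4-3=25; pred: 4+0-2=2
Step 3: prey: 25+5-2=28; pred: 2+0-1=1
Step 4: prey: 28+5-1=32; pred: 1+0-0=1
Step 5: prey: 32+6-1=37; pred: 1+0-0=1
Step 6: prey: 37+7-1=43; pred: 1+0-0=1
Step 7: prey: 43+8-1=50; pred: 1+0-0=1
Step 8: prey: 50+10-2=58; pred: 1+0-0=1
Step 9: prey: 58+11-2=67; pred: 1+0-0=1
Step 10: prey: 67+13-2=78; pred: 1+0-0=1
Step 11: prey: 78+15-3=90; pred: 1+0-0=1
Max prey = 90 at step 11

Answer: 90 11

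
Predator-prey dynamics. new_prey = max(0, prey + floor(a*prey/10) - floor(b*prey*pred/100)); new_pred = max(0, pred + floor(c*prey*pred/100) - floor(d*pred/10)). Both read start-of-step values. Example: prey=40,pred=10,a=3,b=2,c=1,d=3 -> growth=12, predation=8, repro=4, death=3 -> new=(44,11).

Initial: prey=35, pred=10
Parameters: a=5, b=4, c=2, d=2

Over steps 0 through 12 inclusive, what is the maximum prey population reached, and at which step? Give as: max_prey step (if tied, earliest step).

Step 1: prey: 35+17-14=38; pred: 10+7-2=15
Step 2: prey: 38+19-22=35; pred: 15+11-3=23
Step 3: prey: 35+17-32=20; pred: 23+16-4=35
Step 4: prey: 20+10-28=2; pred: 35+14-7=42
Step 5: prey: 2+1-3=0; pred: 42+1-8=35
Step 6: prey: 0+0-0=0; pred: 35+0-7=28
Step 7: prey: 0+0-0=0; pred: 28+0-5=23
Step 8: prey: 0+0-0=0; pred: 23+0-4=19
Step 9: prey: 0+0-0=0; pred: 19+0-3=16
Step 10: prey: 0+0-0=0; pred: 16+0-3=13
Step 11: prey: 0+0-0=0; pred: 13+0-2=11
Step 12: prey: 0+0-0=0; pred: 11+0-2=9
Max prey = 38 at step 1

Answer: 38 1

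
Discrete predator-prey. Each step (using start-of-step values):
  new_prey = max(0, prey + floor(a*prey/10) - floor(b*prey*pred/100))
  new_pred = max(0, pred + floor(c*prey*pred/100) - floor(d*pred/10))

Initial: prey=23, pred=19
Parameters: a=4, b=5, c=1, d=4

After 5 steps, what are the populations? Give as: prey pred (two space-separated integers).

Step 1: prey: 23+9-21=11; pred: 19+4-7=16
Step 2: prey: 11+4-8=7; pred: 16+1-6=11
Step 3: prey: 7+2-3=6; pred: 11+0-4=7
Step 4: prey: 6+2-2=6; pred: 7+0-2=5
Step 5: prey: 6+2-1=7; pred: 5+0-2=3

Answer: 7 3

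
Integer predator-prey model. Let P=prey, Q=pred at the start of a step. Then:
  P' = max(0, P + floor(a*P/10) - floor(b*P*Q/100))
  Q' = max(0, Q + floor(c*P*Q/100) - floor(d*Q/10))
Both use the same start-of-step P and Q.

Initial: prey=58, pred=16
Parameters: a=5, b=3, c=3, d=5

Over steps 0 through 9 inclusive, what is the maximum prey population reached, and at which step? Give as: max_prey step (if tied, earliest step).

Step 1: prey: 58+29-27=60; pred: 16+27-8=35
Step 2: prey: 60+30-63=27; pred: 35+63-17=81
Step 3: prey: 27+13-65=0; pred: 81+65-40=106
Step 4: prey: 0+0-0=0; pred: 106+0-53=53
Step 5: prey: 0+0-0=0; pred: 53+0-26=27
Step 6: prey: 0+0-0=0; pred: 27+0-13=14
Step 7: prey: 0+0-0=0; pred: 14+0-7=7
Step 8: prey: 0+0-0=0; pred: 7+0-3=4
Step 9: prey: 0+0-0=0; pred: 4+0-2=2
Max prey = 60 at step 1

Answer: 60 1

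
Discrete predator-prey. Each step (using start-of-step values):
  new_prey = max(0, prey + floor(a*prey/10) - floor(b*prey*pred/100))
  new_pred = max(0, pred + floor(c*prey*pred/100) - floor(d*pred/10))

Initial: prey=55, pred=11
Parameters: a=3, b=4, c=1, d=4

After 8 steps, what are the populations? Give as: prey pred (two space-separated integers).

Answer: 17 4

Derivation:
Step 1: prey: 55+16-24=47; pred: 11+6-4=13
Step 2: prey: 47+14-24=37; pred: 13+6-5=14
Step 3: prey: 37+11-20=28; pred: 14+5-5=14
Step 4: prey: 28+8-15=21; pred: 14+3-5=12
Step 5: prey: 21+6-10=17; pred: 12+2-4=10
Step 6: prey: 17+5-6=16; pred: 10+1-4=7
Step 7: prey: 16+4-4=16; pred: 7+1-2=6
Step 8: prey: 16+4-3=17; pred: 6+0-2=4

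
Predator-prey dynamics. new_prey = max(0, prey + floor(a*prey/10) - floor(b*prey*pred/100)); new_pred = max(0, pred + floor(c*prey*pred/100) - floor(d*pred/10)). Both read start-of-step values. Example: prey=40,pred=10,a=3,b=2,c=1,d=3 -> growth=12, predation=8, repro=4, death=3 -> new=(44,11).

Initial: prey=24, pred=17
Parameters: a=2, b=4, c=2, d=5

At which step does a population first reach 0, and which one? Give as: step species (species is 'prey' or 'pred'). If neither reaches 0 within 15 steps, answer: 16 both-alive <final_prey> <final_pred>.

Answer: 16 both-alive 3 1

Derivation:
Step 1: prey: 24+4-16=12; pred: 17+8-8=17
Step 2: prey: 12+2-8=6; pred: 17+4-8=13
Step 3: prey: 6+1-3=4; pred: 13+1-6=8
Step 4: prey: 4+0-1=3; pred: 8+0-4=4
Step 5: prey: 3+0-0=3; pred: 4+0-2=2
Step 6: prey: 3+0-0=3; pred: 2+0-1=1
Step 7: prey: 3+0-0=3; pred: 1+0-0=1
Steps 8-15: state stable at prey=3, pred=1 (no change)
No extinction within 15 steps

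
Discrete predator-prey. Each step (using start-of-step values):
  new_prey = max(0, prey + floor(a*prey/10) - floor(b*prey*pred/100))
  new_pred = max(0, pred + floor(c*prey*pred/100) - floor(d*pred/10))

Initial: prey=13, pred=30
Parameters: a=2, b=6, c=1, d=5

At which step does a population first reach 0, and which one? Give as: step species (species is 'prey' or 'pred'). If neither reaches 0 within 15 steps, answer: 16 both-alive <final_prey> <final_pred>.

Answer: 1 prey

Derivation:
Step 1: prey: 13+2-23=0; pred: 30+3-15=18
First extinction: prey at step 1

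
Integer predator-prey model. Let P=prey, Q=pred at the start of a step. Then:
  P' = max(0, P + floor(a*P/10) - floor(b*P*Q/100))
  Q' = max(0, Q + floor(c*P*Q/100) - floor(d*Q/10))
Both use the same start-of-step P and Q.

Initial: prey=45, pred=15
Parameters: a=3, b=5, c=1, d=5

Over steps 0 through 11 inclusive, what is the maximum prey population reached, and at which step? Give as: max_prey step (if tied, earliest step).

Answer: 53 11

Derivation:
Step 1: prey: 45+13-33=25; pred: 15+6-7=14
Step 2: prey: 25+7-17=15; pred: 14+3-7=10
Step 3: prey: 15+4-7=12; pred: 10+1-5=6
Step 4: prey: 12+3-3=12; pred: 6+0-3=3
Step 5: prey: 12+3-1=14; pred: 3+0-1=2
Step 6: prey: 14+4-1=17; pred: 2+0-1=1
Step 7: prey: 17+5-0=22; pred: 1+0-0=1
Step 8: prey: 22+6-1=27; pred: 1+0-0=1
Step 9: prey: 27+8-1=34; pred: 1+0-0=1
Step 10: prey: 34+10-1=43; pred: 1+0-0=1
Step 11: prey: 43+12-2=53; pred: 1+0-0=1
Max prey = 53 at step 11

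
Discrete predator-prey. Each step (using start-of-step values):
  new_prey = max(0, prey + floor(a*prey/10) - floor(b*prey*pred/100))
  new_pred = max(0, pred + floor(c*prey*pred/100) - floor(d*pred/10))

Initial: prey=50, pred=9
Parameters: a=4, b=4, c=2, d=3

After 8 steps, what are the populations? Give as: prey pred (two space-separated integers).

Answer: 0 10

Derivation:
Step 1: prey: 50+20-18=52; pred: 9+9-2=16
Step 2: prey: 52+20-33=39; pred: 16+16-4=28
Step 3: prey: 39+15-43=11; pred: 28+21-8=41
Step 4: prey: 11+4-18=0; pred: 41+9-12=38
Step 5: prey: 0+0-0=0; pred: 38+0-11=27
Step 6: prey: 0+0-0=0; pred: 27+0-8=19
Step 7: prey: 0+0-0=0; pred: 19+0-5=14
Step 8: prey: 0+0-0=0; pred: 14+0-4=10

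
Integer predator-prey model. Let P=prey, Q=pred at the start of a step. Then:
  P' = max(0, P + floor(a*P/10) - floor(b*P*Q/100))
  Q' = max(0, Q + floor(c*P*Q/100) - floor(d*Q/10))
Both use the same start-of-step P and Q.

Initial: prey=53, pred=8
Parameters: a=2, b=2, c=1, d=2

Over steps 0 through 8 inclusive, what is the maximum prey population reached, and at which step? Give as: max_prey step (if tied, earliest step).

Answer: 55 1

Derivation:
Step 1: prey: 53+10-8=55; pred: 8+4-1=11
Step 2: prey: 55+11-12=54; pred: 11+6-2=15
Step 3: prey: 54+10-16=48; pred: 15+8-3=20
Step 4: prey: 48+9-19=38; pred: 20+9-4=25
Step 5: prey: 38+7-19=26; pred: 25+9-5=29
Step 6: prey: 26+5-15=16; pred: 29+7-5=31
Step 7: prey: 16+3-9=10; pred: 31+4-6=29
Step 8: prey: 10+2-5=7; pred: 29+2-5=26
Max prey = 55 at step 1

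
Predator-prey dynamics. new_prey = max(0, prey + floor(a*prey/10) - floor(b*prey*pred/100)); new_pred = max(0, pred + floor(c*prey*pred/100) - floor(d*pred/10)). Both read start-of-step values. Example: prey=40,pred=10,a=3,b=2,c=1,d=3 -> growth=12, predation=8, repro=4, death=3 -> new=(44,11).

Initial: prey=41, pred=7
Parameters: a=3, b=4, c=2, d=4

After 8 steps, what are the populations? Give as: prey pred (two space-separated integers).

Answer: 2 6

Derivation:
Step 1: prey: 41+12-11=42; pred: 7+5-2=10
Step 2: prey: 42+12-16=38; pred: 10+8-4=14
Step 3: prey: 38+11-21=28; pred: 14+10-5=19
Step 4: prey: 28+8-21=15; pred: 19+10-7=22
Step 5: prey: 15+4-13=6; pred: 22+6-8=20
Step 6: prey: 6+1-4=3; pred: 20+2-8=14
Step 7: prey: 3+0-1=2; pred: 14+0-5=9
Step 8: prey: 2+0-0=2; pred: 9+0-3=6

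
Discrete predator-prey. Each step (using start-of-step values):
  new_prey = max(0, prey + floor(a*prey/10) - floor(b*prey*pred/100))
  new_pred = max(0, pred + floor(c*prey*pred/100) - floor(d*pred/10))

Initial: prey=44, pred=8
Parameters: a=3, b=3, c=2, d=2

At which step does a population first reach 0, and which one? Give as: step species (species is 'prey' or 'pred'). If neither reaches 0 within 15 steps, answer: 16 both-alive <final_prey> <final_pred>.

Answer: 5 prey

Derivation:
Step 1: prey: 44+13-10=47; pred: 8+7-1=14
Step 2: prey: 47+14-19=42; pred: 14+13-2=25
Step 3: prey: 42+12-31=23; pred: 25+21-5=41
Step 4: prey: 23+6-28=1; pred: 41+18-8=51
Step 5: prey: 1+0-1=0; pred: 51+1-10=42
First extinction: prey at step 5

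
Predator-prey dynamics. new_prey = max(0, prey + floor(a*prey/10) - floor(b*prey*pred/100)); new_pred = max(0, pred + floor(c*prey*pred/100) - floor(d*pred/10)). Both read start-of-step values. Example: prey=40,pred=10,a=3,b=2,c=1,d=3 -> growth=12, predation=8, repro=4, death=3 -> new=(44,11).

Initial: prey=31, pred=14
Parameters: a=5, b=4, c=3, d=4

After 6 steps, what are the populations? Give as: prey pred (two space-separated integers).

Step 1: prey: 31+15-17=29; pred: 14+13-5=22
Step 2: prey: 29+14-25=18; pred: 22+19-8=33
Step 3: prey: 18+9-23=4; pred: 33+17-13=37
Step 4: prey: 4+2-5=1; pred: 37+4-14=27
Step 5: prey: 1+0-1=0; pred: 27+0-10=17
Step 6: prey: 0+0-0=0; pred: 17+0-6=11

Answer: 0 11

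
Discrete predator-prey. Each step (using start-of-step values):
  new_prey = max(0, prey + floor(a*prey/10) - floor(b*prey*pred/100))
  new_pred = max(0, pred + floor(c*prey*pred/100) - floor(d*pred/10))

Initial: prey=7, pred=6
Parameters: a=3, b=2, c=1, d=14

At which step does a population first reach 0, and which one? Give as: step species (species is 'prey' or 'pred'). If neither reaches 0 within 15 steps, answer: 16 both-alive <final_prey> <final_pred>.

Step 1: prey: 7+2-0=9; pred: 6+0-8=0
First extinction: pred at step 1

Answer: 1 pred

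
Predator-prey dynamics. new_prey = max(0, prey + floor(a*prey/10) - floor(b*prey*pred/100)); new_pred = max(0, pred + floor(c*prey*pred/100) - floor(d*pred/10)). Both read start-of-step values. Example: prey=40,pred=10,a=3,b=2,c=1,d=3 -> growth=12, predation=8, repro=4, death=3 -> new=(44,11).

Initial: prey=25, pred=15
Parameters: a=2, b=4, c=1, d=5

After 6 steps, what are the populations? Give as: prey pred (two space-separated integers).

Answer: 16 1

Derivation:
Step 1: prey: 25+5-15=15; pred: 15+3-7=11
Step 2: prey: 15+3-6=12; pred: 11+1-5=7
Step 3: prey: 12+2-3=11; pred: 7+0-3=4
Step 4: prey: 11+2-1=12; pred: 4+0-2=2
Step 5: prey: 12+2-0=14; pred: 2+0-1=1
Step 6: prey: 14+2-0=16; pred: 1+0-0=1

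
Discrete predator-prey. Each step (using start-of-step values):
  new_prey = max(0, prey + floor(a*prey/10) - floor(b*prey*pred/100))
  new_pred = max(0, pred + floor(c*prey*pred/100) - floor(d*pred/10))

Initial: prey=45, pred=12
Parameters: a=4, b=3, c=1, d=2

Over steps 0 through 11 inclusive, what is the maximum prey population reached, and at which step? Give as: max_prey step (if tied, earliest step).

Answer: 47 1

Derivation:
Step 1: prey: 45+18-16=47; pred: 12+5-2=15
Step 2: prey: 47+18-21=44; pred: 15+7-3=19
Step 3: prey: 44+17-25=36; pred: 19+8-3=24
Step 4: prey: 36+14-25=25; pred: 24+8-4=28
Step 5: prey: 25+10-21=14; pred: 28+7-5=30
Step 6: prey: 14+5-12=7; pred: 30+4-6=28
Step 7: prey: 7+2-5=4; pred: 28+1-5=24
Step 8: prey: 4+1-2=3; pred: 24+0-4=20
Step 9: prey: 3+1-1=3; pred: 20+0-4=16
Step 10: prey: 3+1-1=3; pred: 16+0-3=13
Step 11: prey: 3+1-1=3; pred: 13+0-2=11
Max prey = 47 at step 1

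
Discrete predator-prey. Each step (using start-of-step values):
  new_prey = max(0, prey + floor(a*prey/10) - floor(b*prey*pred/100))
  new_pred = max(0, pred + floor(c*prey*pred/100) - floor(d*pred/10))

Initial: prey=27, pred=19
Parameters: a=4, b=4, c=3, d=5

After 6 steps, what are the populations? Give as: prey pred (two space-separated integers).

Step 1: prey: 27+10-20=17; pred: 19+15-9=25
Step 2: prey: 17+6-17=6; pred: 25+12-12=25
Step 3: prey: 6+2-6=2; pred: 25+4-12=17
Step 4: prey: 2+0-1=1; pred: 17+1-8=10
Step 5: prey: 1+0-0=1; pred: 10+0-5=5
Step 6: prey: 1+0-0=1; pred: 5+0-2=3

Answer: 1 3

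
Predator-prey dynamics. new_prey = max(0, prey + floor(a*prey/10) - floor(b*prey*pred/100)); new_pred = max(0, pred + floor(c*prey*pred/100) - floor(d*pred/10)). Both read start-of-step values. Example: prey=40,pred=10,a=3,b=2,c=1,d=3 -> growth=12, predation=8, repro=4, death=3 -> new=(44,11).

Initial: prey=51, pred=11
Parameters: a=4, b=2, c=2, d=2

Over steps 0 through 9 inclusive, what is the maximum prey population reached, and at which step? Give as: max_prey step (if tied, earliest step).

Answer: 60 1

Derivation:
Step 1: prey: 51+20-11=60; pred: 11+11-2=20
Step 2: prey: 60+24-24=60; pred: 20+24-4=40
Step 3: prey: 60+24-48=36; pred: 40+48-8=80
Step 4: prey: 36+14-57=0; pred: 80+57-16=121
Step 5: prey: 0+0-0=0; pred: 121+0-24=97
Step 6: prey: 0+0-0=0; pred: 97+0-19=78
Step 7: prey: 0+0-0=0; pred: 78+0-15=63
Step 8: prey: 0+0-0=0; pred: 63+0-12=51
Step 9: prey: 0+0-0=0; pred: 51+0-10=41
Max prey = 60 at step 1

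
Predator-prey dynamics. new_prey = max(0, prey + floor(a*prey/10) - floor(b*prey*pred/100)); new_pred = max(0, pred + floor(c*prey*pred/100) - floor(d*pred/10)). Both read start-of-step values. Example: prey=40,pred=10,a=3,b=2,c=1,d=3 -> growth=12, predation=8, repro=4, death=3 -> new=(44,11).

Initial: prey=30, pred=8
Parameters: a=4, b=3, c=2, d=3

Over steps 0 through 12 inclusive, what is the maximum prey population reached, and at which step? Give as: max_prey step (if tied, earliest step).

Answer: 39 2

Derivation:
Step 1: prey: 30+12-7=35; pred: 8+4-2=10
Step 2: prey: 35+14-10=39; pred: 10+7-3=14
Step 3: prey: 39+15-16=38; pred: 14+10-4=20
Step 4: prey: 38+15-22=31; pred: 20+15-6=29
Step 5: prey: 31+12-26=17; pred: 29+17-8=38
Step 6: prey: 17+6-19=4; pred: 38+12-11=39
Step 7: prey: 4+1-4=1; pred: 39+3-11=31
Step 8: prey: 1+0-0=1; pred: 31+0-9=22
Step 9: prey: 1+0-0=1; pred: 22+0-6=16
Step 10: prey: 1+0-0=1; pred: 16+0-4=12
Step 11: prey: 1+0-0=1; pred: 12+0-3=9
Step 12: prey: 1+0-0=1; pred: 9+0-2=7
Max prey = 39 at step 2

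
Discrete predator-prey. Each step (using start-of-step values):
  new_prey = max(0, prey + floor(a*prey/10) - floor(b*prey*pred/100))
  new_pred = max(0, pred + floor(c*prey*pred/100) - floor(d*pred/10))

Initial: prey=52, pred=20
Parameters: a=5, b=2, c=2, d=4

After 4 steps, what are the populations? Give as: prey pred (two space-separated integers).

Step 1: prey: 52+26-20=58; pred: 20+20-8=32
Step 2: prey: 58+29-37=50; pred: 32+37-12=57
Step 3: prey: 50+25-57=18; pred: 57+57-22=92
Step 4: prey: 18+9-33=0; pred: 92+33-36=89

Answer: 0 89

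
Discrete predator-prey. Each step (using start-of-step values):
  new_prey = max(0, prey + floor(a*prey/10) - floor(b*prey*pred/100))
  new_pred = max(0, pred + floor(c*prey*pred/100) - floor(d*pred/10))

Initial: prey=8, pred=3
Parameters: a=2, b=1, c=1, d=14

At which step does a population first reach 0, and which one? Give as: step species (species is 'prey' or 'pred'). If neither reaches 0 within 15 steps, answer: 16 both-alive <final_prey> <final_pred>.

Step 1: prey: 8+1-0=9; pred: 3+0-4=0
First extinction: pred at step 1

Answer: 1 pred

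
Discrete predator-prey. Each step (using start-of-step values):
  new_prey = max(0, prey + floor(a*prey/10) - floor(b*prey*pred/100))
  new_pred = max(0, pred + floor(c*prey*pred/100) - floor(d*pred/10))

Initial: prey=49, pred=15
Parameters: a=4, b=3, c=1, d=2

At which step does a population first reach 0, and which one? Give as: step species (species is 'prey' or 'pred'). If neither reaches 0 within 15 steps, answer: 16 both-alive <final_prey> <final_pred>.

Step 1: prey: 49+19-22=46; pred: 15+7-3=19
Step 2: prey: 46+18-26=38; pred: 19+8-3=24
Step 3: prey: 38+15-27=26; pred: 24+9-4=29
Step 4: prey: 26+10-22=14; pred: 29+7-5=31
Step 5: prey: 14+5-13=6; pred: 31+4-6=29
Step 6: prey: 6+2-5=3; pred: 29+1-5=25
Step 7: prey: 3+1-2=2; pred: 25+0-5=20
Step 8: prey: 2+0-1=1; pred: 20+0-4=16
Step 9: prey: 1+0-0=1; pred: 16+0-3=13
Step 10: prey: 1+0-0=1; pred: 13+0-2=11
Step 11: prey: 1+0-0=1; pred: 11+0-2=9
Step 12: prey: 1+0-0=1; pred: 9+0-1=8
Step 13: prey: 1+0-0=1; pred: 8+0-1=7
Step 14: prey: 1+0-0=1; pred: 7+0-1=6
Step 15: prey: 1+0-0=1; pred: 6+0-1=5
No extinction within 15 steps

Answer: 16 both-alive 1 5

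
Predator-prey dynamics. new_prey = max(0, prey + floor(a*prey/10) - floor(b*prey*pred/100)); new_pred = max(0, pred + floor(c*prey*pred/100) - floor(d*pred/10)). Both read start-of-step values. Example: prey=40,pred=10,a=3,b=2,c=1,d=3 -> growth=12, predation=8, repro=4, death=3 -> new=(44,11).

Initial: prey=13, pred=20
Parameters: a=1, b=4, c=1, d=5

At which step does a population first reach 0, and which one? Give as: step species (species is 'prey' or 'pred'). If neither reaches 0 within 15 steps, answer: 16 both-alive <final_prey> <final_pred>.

Answer: 16 both-alive 3 1

Derivation:
Step 1: prey: 13+1-10=4; pred: 20+2-10=12
Step 2: prey: 4+0-1=3; pred: 12+0-6=6
Step 3: prey: 3+0-0=3; pred: 6+0-3=3
Step 4: prey: 3+0-0=3; pred: 3+0-1=2
Step 5: prey: 3+0-0=3; pred: 2+0-1=1
Step 6: prey: 3+0-0=3; pred: 1+0-0=1
Steps 7-15: state stable at prey=3, pred=1 (no change)
No extinction within 15 steps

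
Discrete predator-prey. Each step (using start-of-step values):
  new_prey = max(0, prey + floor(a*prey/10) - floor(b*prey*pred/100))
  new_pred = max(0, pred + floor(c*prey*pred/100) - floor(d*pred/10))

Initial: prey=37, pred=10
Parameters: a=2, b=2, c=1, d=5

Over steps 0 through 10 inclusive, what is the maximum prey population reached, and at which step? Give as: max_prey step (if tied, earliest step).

Step 1: prey: 37+7-7=37; pred: 10+3-5=8
Step 2: prey: 37+7-5=39; pred: 8+2-4=6
Step 3: prey: 39+7-4=42; pred: 6+2-3=5
Step 4: prey: 42+8-4=46; pred: 5+2-2=5
Step 5: prey: 46+9-4=51; pred: 5+2-2=5
Step 6: prey: 51+10-5=56; pred: 5+2-2=5
Step 7: prey: 56+11-5=62; pred: 5+2-2=5
Step 8: prey: 62+12-6=68; pred: 5+3-2=6
Step 9: prey: 68+13-8=73; pred: 6+4-3=7
Step 10: prey: 73+14-10=77; pred: 7+5-3=9
Max prey = 77 at step 10

Answer: 77 10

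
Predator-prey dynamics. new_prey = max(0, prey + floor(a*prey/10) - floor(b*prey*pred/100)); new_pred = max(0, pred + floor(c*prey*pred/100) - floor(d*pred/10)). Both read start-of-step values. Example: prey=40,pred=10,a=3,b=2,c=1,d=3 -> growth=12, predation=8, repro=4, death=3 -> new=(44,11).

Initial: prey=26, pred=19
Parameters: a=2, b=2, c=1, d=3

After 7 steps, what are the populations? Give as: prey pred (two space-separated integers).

Step 1: prey: 26+5-9=22; pred: 19+4-5=18
Step 2: prey: 22+4-7=19; pred: 18+3-5=16
Step 3: prey: 19+3-6=16; pred: 16+3-4=15
Step 4: prey: 16+3-4=15; pred: 15+2-4=13
Step 5: prey: 15+3-3=15; pred: 13+1-3=11
Step 6: prey: 15+3-3=15; pred: 11+1-3=9
Step 7: prey: 15+3-2=16; pred: 9+1-2=8

Answer: 16 8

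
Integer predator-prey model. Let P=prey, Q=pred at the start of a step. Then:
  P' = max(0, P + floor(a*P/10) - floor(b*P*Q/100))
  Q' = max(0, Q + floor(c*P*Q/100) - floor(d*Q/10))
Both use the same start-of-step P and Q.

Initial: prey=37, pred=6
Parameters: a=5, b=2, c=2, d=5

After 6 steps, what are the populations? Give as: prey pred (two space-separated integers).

Answer: 0 180

Derivation:
Step 1: prey: 37+18-4=51; pred: 6+4-3=7
Step 2: prey: 51+25-7=69; pred: 7+7-3=11
Step 3: prey: 69+34-15=88; pred: 11+15-5=21
Step 4: prey: 88+44-36=96; pred: 21+36-10=47
Step 5: prey: 96+48-90=54; pred: 47+90-23=114
Step 6: prey: 54+27-123=0; pred: 114+123-57=180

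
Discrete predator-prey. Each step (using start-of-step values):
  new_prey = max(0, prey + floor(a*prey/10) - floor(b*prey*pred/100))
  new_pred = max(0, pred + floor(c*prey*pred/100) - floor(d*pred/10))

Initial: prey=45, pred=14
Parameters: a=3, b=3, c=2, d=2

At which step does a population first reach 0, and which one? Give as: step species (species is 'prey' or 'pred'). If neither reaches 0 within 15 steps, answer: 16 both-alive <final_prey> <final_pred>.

Answer: 4 prey

Derivation:
Step 1: prey: 45+13-18=40; pred: 14+12-2=24
Step 2: prey: 40+12-28=24; pred: 24+19-4=39
Step 3: prey: 24+7-28=3; pred: 39+18-7=50
Step 4: prey: 3+0-4=0; pred: 50+3-10=43
First extinction: prey at step 4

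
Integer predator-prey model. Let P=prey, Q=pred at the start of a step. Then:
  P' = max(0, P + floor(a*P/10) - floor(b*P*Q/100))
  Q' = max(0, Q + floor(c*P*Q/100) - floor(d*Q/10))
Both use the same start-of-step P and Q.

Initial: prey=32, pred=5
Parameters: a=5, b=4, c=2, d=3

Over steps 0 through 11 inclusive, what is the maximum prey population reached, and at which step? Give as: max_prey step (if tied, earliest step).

Answer: 58 3

Derivation:
Step 1: prey: 32+16-6=42; pred: 5+3-1=7
Step 2: prey: 42+21-11=52; pred: 7+5-2=10
Step 3: prey: 52+26-20=58; pred: 10+10-3=17
Step 4: prey: 58+29-39=48; pred: 17+19-5=31
Step 5: prey: 48+24-59=13; pred: 31+29-9=51
Step 6: prey: 13+6-26=0; pred: 51+13-15=49
Step 7: prey: 0+0-0=0; pred: 49+0-14=35
Step 8: prey: 0+0-0=0; pred: 35+0-10=25
Step 9: prey: 0+0-0=0; pred: 25+0-7=18
Step 10: prey: 0+0-0=0; pred: 18+0-5=13
Step 11: prey: 0+0-0=0; pred: 13+0-3=10
Max prey = 58 at step 3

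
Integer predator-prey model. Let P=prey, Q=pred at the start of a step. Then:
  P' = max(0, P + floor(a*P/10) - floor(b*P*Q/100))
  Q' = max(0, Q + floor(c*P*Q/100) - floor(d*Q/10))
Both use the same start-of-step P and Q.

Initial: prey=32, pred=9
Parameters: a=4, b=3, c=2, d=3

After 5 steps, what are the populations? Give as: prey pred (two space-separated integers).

Answer: 10 39

Derivation:
Step 1: prey: 32+12-8=36; pred: 9+5-2=12
Step 2: prey: 36+14-12=38; pred: 12+8-3=17
Step 3: prey: 38+15-19=34; pred: 17+12-5=24
Step 4: prey: 34+13-24=23; pred: 24+16-7=33
Step 5: prey: 23+9-22=10; pred: 33+15-9=39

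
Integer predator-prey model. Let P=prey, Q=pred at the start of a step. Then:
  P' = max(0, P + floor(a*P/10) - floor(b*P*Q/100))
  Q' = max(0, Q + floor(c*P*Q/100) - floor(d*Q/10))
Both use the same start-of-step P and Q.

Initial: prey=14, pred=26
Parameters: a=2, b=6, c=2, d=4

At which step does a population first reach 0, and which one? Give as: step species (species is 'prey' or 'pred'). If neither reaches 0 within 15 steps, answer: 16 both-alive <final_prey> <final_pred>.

Answer: 1 prey

Derivation:
Step 1: prey: 14+2-21=0; pred: 26+7-10=23
First extinction: prey at step 1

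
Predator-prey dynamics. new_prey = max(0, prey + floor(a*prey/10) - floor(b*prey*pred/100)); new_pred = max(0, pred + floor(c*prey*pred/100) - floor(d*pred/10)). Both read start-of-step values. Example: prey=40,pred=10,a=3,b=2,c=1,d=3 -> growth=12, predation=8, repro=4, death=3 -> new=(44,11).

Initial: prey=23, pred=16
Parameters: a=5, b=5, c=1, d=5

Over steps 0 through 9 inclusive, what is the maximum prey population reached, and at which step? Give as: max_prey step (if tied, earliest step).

Step 1: prey: 23+11-18=16; pred: 16+3-8=11
Step 2: prey: 16+8-8=16; pred: 11+1-5=7
Step 3: prey: 16+8-5=19; pred: 7+1-3=5
Step 4: prey: 19+9-4=24; pred: 5+0-2=3
Step 5: prey: 24+12-3=33; pred: 3+0-1=2
Step 6: prey: 33+16-3=46; pred: 2+0-1=1
Step 7: prey: 46+23-2=67; pred: 1+0-0=1
Step 8: prey: 67+33-3=97; pred: 1+0-0=1
Step 9: prey: 97+48-4=141; pred: 1+0-0=1
Max prey = 141 at step 9

Answer: 141 9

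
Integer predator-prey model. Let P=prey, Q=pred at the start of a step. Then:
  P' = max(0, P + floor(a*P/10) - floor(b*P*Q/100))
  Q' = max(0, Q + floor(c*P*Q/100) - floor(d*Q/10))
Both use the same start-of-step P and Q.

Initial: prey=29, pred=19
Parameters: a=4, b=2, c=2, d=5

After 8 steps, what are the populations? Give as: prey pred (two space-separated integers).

Answer: 20 19

Derivation:
Step 1: prey: 29+11-11=29; pred: 19+11-9=21
Step 2: prey: 29+11-12=28; pred: 21+12-10=23
Step 3: prey: 28+11-12=27; pred: 23+12-11=24
Step 4: prey: 27+10-12=25; pred: 24+12-12=24
Step 5: prey: 25+10-12=23; pred: 24+12-12=24
Step 6: prey: 23+9-11=21; pred: 24+11-12=23
Step 7: prey: 21+8-9=20; pred: 23+9-11=21
Step 8: prey: 20+8-8=20; pred: 21+8-10=19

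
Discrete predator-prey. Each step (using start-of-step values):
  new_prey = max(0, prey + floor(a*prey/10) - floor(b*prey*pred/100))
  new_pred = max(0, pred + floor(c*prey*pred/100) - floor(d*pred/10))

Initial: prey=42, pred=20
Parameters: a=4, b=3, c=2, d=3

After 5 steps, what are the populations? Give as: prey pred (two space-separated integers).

Answer: 1 22

Derivation:
Step 1: prey: 42+16-25=33; pred: 20+16-6=30
Step 2: prey: 33+13-29=17; pred: 30+19-9=40
Step 3: prey: 17+6-20=3; pred: 40+13-12=41
Step 4: prey: 3+1-3=1; pred: 41+2-12=31
Step 5: prey: 1+0-0=1; pred: 31+0-9=22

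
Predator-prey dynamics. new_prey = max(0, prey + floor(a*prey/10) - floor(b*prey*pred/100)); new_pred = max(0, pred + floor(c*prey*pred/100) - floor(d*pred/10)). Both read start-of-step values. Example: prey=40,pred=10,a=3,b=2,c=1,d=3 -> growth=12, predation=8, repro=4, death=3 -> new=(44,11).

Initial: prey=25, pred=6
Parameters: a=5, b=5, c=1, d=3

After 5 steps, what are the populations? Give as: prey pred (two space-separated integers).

Step 1: prey: 25+12-7=30; pred: 6+1-1=6
Step 2: prey: 30+15-9=36; pred: 6+1-1=6
Step 3: prey: 36+18-10=44; pred: 6+2-1=7
Step 4: prey: 44+22-15=51; pred: 7+3-2=8
Step 5: prey: 51+25-20=56; pred: 8+4-2=10

Answer: 56 10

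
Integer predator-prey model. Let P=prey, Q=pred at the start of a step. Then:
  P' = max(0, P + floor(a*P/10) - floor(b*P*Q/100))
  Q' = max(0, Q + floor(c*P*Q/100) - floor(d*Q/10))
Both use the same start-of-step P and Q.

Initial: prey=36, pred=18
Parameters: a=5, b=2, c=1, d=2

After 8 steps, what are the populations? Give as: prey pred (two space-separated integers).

Step 1: prey: 36+18-12=42; pred: 18+6-3=21
Step 2: prey: 42+21-17=46; pred: 21+8-4=25
Step 3: prey: 46+23-23=46; pred: 25+11-5=31
Step 4: prey: 46+23-28=41; pred: 31+14-6=39
Step 5: prey: 41+20-31=30; pred: 39+15-7=47
Step 6: prey: 30+15-28=17; pred: 47+14-9=52
Step 7: prey: 17+8-17=8; pred: 52+8-10=50
Step 8: prey: 8+4-8=4; pred: 50+4-10=44

Answer: 4 44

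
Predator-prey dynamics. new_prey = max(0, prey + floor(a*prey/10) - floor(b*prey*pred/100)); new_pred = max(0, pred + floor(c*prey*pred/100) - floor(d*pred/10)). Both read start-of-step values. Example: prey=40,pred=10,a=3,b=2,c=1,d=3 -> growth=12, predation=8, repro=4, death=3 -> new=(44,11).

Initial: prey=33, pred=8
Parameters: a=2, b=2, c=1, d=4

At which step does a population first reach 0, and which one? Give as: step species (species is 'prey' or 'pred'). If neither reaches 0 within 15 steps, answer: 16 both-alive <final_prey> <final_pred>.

Step 1: prey: 33+6-5=34; pred: 8+2-3=7
Step 2: prey: 34+6-4=36; pred: 7+2-2=7
Step 3: prey: 36+7-5=38; pred: 7+2-2=7
Step 4: prey: 38+7-5=40; pred: 7+2-2=7
Step 5: prey: 40+8-5=43; pred: 7+2-2=7
Step 6: prey: 43+8-6=45; pred: 7+3-2=8
Step 7: prey: 45+9-7=47; pred: 8+3-3=8
Step 8: prey: 47+9-7=49; pred: 8+3-3=8
Step 9: prey: 49+9-7=51; pred: 8+3-3=8
Step 10: prey: 51+10-8=53; pred: 8+4-3=9
Step 11: prey: 53+10-9=54; pred: 9+4-3=10
Step 12: prey: 54+10-10=54; pred: 10+5-4=11
Step 13: prey: 54+10-11=53; pred: 11+5-4=12
Step 14: prey: 53+10-12=51; pred: 12+6-4=14
Step 15: prey: 51+10-14=47; pred: 14+7-5=16
No extinction within 15 steps

Answer: 16 both-alive 47 16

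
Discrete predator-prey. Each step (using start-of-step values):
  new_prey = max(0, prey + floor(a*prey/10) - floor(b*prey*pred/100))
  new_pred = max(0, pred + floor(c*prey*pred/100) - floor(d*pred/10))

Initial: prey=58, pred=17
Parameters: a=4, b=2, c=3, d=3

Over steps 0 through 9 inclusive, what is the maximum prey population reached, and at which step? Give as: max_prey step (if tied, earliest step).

Answer: 62 1

Derivation:
Step 1: prey: 58+23-19=62; pred: 17+29-5=41
Step 2: prey: 62+24-50=36; pred: 41+76-12=105
Step 3: prey: 36+14-75=0; pred: 105+113-31=187
Step 4: prey: 0+0-0=0; pred: 187+0-56=131
Step 5: prey: 0+0-0=0; pred: 131+0-39=92
Step 6: prey: 0+0-0=0; pred: 92+0-27=65
Step 7: prey: 0+0-0=0; pred: 65+0-19=46
Step 8: prey: 0+0-0=0; pred: 46+0-13=33
Step 9: prey: 0+0-0=0; pred: 33+0-9=24
Max prey = 62 at step 1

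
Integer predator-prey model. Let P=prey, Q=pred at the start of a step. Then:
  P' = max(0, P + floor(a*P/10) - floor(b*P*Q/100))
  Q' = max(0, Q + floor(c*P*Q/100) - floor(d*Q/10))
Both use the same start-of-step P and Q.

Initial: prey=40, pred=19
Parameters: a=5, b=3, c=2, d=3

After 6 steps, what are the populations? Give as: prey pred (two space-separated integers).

Step 1: prey: 40+20-22=38; pred: 19+15-5=29
Step 2: prey: 38+19-33=24; pred: 29+22-8=43
Step 3: prey: 24+12-30=6; pred: 43+20-12=51
Step 4: prey: 6+3-9=0; pred: 51+6-15=42
Step 5: prey: 0+0-0=0; pred: 42+0-12=30
Step 6: prey: 0+0-0=0; pred: 30+0-9=21

Answer: 0 21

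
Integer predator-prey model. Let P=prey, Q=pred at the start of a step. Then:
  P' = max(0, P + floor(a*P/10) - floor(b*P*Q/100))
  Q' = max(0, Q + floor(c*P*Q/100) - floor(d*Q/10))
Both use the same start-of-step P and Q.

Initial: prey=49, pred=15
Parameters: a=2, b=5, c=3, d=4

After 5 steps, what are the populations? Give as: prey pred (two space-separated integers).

Answer: 0 9

Derivation:
Step 1: prey: 49+9-36=22; pred: 15+22-6=31
Step 2: prey: 22+4-34=0; pred: 31+20-12=39
Step 3: prey: 0+0-0=0; pred: 39+0-15=24
Step 4: prey: 0+0-0=0; pred: 24+0-9=15
Step 5: prey: 0+0-0=0; pred: 15+0-6=9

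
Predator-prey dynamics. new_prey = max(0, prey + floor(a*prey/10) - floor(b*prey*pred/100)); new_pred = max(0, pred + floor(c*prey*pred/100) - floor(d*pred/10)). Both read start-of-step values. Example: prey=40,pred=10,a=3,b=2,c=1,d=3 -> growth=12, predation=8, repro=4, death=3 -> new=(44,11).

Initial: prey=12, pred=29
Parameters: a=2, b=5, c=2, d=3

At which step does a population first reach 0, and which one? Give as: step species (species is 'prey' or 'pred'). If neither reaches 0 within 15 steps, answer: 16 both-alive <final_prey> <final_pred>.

Step 1: prey: 12+2-17=0; pred: 29+6-8=27
First extinction: prey at step 1

Answer: 1 prey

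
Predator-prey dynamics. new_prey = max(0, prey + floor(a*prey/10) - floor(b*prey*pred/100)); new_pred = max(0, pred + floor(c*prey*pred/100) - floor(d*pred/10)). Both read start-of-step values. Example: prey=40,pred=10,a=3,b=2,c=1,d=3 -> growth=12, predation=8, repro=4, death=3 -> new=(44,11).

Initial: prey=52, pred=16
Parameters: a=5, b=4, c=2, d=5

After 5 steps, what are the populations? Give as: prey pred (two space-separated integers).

Answer: 1 10

Derivation:
Step 1: prey: 52+26-33=45; pred: 16+16-8=24
Step 2: prey: 45+22-43=24; pred: 24+21-12=33
Step 3: prey: 24+12-31=5; pred: 33+15-16=32
Step 4: prey: 5+2-6=1; pred: 32+3-16=19
Step 5: prey: 1+0-0=1; pred: 19+0-9=10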